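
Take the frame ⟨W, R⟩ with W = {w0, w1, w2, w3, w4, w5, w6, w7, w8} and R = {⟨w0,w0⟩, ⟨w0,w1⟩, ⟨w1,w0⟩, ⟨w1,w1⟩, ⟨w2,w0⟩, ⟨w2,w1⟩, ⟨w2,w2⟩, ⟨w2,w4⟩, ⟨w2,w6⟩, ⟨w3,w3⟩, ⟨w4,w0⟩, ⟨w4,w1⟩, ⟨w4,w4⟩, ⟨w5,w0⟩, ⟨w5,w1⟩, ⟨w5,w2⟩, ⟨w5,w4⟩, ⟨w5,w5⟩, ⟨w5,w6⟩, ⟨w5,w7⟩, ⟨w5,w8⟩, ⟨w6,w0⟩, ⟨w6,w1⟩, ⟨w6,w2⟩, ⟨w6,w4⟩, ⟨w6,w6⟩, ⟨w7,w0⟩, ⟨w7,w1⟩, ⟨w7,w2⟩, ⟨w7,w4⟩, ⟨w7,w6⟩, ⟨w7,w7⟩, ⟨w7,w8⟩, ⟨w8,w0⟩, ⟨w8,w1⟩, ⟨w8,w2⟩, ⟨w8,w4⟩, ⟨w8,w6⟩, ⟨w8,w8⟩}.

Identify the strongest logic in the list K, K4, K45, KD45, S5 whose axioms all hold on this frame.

Transitive (axiom 4): yes — every two-step R-path is closed by a direct edge.
Euclidean (axiom 5): no — w2 R w0 and w2 R w4, but not w0 R w4.
Serial (axiom D): yes — every world has a successor (e.g. w0 R w0).
Reflexive (axiom T): yes — every world is R-related to itself.
So F validates K, K4; K45 would additionally require R to be Euclidean. The strongest is K4.

K4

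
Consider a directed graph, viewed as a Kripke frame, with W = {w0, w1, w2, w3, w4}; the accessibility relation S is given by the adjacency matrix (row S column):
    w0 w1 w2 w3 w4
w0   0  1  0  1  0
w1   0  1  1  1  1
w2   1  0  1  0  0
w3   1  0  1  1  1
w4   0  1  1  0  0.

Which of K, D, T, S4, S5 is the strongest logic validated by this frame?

D

Serial (axiom D): yes — every world has a successor (e.g. w0 S w1).
Reflexive (axiom T): no — w0 is not related to itself.
Transitive (axiom 4): no — w0 S w1 and w1 S w2, but not w0 S w2.
Euclidean (axiom 5): no — w0 S w3 and w0 S w1, but not w3 S w1.
So F validates K, D; T would additionally require S to be reflexive. The strongest is D.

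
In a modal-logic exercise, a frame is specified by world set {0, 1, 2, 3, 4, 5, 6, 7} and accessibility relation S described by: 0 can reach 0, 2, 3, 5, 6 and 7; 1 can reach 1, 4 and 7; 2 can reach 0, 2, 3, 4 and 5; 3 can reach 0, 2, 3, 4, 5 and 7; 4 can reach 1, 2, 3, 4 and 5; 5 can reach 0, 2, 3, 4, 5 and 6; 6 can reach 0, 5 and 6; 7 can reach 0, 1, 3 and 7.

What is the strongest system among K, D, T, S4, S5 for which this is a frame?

T

Serial (axiom D): yes — every world has a successor (e.g. 0 S 0).
Reflexive (axiom T): yes — every world is S-related to itself.
Transitive (axiom 4): no — 0 S 2 and 2 S 4, but not 0 S 4.
Euclidean (axiom 5): no — 0 S 2 and 0 S 6, but not 2 S 6.
So F validates K, D, T; S4 would additionally require S to be transitive. The strongest is T.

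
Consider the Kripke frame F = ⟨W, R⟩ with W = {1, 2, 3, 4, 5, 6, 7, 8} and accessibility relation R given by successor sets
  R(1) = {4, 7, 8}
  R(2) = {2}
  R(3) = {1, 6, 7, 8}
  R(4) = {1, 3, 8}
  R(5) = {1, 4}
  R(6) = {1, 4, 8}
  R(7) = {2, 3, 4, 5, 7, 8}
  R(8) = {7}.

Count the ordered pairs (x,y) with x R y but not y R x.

15

Enumerating: (1,7), (1,8), (3,1), (3,6), (3,8), (4,3), (4,8), (5,1), (5,4), (6,1), (6,4), (6,8), (7,2), (7,4), (7,5).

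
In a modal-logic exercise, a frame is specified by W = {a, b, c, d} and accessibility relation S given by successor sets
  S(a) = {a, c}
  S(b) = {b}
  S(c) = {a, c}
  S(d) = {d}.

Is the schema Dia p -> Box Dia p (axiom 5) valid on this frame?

Axiom 5 corresponds to the accessibility relation being Euclidean.
Euclidean: yes — any two successors of a common world are S-related.

Yes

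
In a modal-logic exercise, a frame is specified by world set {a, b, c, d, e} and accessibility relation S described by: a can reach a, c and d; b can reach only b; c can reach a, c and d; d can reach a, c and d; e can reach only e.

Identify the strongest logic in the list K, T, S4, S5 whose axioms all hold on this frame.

Reflexive (axiom T): yes — every world is S-related to itself.
Transitive (axiom 4): yes — every two-step S-path is closed by a direct edge.
Euclidean (axiom 5): yes — any two successors of a common world are S-related.
So F validates K, T, S4, S5. The strongest is S5.

S5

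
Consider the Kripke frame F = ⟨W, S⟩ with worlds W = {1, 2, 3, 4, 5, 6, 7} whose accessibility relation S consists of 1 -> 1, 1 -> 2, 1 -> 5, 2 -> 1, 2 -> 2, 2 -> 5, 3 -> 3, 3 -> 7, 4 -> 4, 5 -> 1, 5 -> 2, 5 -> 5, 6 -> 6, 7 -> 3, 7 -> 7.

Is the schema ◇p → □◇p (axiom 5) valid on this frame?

Yes

Axiom 5 corresponds to the accessibility relation being Euclidean.
Euclidean: yes — any two successors of a common world are S-related.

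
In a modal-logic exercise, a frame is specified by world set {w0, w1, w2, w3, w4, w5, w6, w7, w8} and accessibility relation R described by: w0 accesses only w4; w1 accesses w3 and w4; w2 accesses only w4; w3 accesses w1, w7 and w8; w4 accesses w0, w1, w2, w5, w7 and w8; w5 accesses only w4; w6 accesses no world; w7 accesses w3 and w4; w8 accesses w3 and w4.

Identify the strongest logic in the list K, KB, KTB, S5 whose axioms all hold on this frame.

KB

Symmetric (axiom B): yes — every pair in R has its reverse in R.
Reflexive (axiom T): no — w0 is not related to itself.
Euclidean (axiom 5): no — w1 R w3 and w1 R w4, but not w3 R w4.
So F validates K, KB; KTB would additionally require R to be reflexive. The strongest is KB.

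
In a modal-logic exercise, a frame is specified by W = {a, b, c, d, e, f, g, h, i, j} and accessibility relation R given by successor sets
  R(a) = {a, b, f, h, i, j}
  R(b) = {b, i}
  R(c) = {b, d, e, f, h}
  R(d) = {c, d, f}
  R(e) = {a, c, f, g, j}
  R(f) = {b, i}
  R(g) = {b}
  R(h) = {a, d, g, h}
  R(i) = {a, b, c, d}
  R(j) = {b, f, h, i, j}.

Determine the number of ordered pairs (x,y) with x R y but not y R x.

22

Enumerating: (a,b), (a,f), (a,j), (c,b), (c,f), (c,h), (d,f), (e,a), (e,f), (e,g), (e,j), (f,b), … and 10 more.
Total: 22.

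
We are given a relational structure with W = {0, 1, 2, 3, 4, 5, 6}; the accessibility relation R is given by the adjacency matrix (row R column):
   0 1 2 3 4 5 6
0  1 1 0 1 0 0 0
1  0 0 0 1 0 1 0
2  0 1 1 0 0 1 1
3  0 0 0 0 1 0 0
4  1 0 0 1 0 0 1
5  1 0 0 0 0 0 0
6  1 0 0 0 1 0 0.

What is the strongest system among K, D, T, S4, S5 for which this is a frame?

Serial (axiom D): yes — every world has a successor (e.g. 0 R 0).
Reflexive (axiom T): no — 1 is not related to itself.
Transitive (axiom 4): no — 0 R 1 and 1 R 5, but not 0 R 5.
Euclidean (axiom 5): no — 0 R 3 and 0 R 1, but not 3 R 1.
So F validates K, D; T would additionally require R to be reflexive. The strongest is D.

D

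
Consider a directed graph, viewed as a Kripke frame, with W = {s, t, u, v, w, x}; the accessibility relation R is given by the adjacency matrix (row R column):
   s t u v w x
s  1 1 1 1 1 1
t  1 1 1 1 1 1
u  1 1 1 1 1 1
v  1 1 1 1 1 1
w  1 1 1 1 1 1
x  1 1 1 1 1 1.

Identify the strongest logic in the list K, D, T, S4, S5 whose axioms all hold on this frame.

Serial (axiom D): yes — every world has a successor (e.g. s R s).
Reflexive (axiom T): yes — every world is R-related to itself.
Transitive (axiom 4): yes — every two-step R-path is closed by a direct edge.
Euclidean (axiom 5): yes — any two successors of a common world are R-related.
So F validates K, D, T, S4, S5. The strongest is S5.

S5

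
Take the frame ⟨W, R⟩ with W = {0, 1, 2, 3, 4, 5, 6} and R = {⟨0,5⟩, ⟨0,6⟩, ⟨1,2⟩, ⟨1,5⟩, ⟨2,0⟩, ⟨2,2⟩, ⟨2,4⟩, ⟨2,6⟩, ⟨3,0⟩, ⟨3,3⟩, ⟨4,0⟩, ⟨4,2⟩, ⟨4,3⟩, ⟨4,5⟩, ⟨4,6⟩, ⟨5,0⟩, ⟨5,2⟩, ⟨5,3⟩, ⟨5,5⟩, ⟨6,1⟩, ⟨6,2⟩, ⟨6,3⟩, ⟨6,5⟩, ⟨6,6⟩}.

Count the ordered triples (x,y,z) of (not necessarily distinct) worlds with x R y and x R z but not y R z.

Enumerating: (0,5,6), (1,2,5), (2,0,0), (2,0,2), (2,0,4), (2,4,4), (2,6,0), (2,6,4), (3,0,0), (3,0,3), (4,0,0), (4,0,2), … and 27 more.
Total: 39.

39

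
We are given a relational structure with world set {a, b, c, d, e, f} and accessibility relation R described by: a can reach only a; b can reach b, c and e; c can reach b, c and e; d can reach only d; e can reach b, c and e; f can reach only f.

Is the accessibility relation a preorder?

Yes

Reflexive: yes — every world is R-related to itself.
Transitive: yes — every two-step R-path is closed by a direct edge.
So R is a preorder.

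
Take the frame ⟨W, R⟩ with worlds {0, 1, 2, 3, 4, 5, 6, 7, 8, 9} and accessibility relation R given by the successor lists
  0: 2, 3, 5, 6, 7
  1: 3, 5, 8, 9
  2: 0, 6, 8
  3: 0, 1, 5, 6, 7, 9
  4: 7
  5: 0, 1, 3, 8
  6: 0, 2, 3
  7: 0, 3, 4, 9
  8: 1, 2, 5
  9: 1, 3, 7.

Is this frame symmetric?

Symmetric: yes — every pair in R has its reverse in R.

Yes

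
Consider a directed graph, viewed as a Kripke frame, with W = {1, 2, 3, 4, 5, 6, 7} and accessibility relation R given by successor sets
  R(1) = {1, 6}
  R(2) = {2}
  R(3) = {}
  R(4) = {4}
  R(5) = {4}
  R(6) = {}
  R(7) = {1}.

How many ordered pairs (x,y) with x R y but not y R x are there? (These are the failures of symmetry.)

Enumerating: (1,6), (5,4), (7,1).

3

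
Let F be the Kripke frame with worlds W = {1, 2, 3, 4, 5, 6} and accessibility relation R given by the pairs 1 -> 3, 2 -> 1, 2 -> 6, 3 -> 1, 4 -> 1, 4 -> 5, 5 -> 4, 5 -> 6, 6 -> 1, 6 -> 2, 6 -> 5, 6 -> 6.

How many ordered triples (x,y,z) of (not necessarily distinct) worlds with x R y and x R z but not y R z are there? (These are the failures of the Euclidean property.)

20

Enumerating: (1,3,3), (2,1,1), (2,1,6), (3,1,1), (4,1,1), (4,1,5), (4,5,1), (4,5,5), (5,4,4), (5,4,6), (5,6,4), (6,1,1), … and 8 more.
Total: 20.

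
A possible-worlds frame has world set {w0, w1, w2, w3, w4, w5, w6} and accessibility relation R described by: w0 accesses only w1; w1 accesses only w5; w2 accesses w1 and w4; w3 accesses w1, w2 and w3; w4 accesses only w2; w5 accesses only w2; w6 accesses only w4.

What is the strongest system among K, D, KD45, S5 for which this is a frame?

Serial (axiom D): yes — every world has a successor (e.g. w0 R w1).
Transitive (axiom 4): no — w0 R w1 and w1 R w5, but not w0 R w5.
Euclidean (axiom 5): no — w2 R w1 and w2 R w4, but not w1 R w4.
Reflexive (axiom T): no — w0 is not related to itself.
So F validates K, D; KD45 would additionally require R to be Euclidean and transitive. The strongest is D.

D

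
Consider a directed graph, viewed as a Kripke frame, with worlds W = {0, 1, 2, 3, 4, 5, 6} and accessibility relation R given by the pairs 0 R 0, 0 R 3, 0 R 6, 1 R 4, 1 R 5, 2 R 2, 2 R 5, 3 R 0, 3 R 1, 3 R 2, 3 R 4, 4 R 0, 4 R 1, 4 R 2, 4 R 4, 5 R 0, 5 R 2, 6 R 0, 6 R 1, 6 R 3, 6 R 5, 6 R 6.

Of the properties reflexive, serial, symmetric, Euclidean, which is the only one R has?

Reflexive: no — 1 is not related to itself.
Serial: yes — every world has a successor (e.g. 0 R 0).
Symmetric: no — 1 R 5 but not 5 R 1.
Euclidean: no — 0 R 3 and 0 R 6, but not 3 R 6.
Only serial holds.

serial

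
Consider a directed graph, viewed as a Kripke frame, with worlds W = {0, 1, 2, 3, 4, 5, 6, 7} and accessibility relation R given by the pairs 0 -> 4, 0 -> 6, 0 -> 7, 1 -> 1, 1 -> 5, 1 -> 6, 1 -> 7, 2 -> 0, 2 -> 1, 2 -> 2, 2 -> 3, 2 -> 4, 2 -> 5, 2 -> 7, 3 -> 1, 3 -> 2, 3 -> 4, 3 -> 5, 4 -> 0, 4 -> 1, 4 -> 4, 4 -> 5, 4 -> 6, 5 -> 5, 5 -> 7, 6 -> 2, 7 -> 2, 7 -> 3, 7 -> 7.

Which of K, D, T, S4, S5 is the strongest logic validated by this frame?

D

Serial (axiom D): yes — every world has a successor (e.g. 0 R 4).
Reflexive (axiom T): no — 0 is not related to itself.
Transitive (axiom 4): no — 0 R 4 and 4 R 1, but not 0 R 1.
Euclidean (axiom 5): no — 0 R 4 and 0 R 7, but not 4 R 7.
So F validates K, D; T would additionally require R to be reflexive. The strongest is D.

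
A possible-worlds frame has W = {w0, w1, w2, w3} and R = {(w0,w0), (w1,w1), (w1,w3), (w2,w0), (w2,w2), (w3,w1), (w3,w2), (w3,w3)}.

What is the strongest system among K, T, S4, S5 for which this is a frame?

T

Reflexive (axiom T): yes — every world is R-related to itself.
Transitive (axiom 4): no — w1 R w3 and w3 R w2, but not w1 R w2.
Euclidean (axiom 5): no — w3 R w1 and w3 R w2, but not w1 R w2.
So F validates K, T; S4 would additionally require R to be transitive. The strongest is T.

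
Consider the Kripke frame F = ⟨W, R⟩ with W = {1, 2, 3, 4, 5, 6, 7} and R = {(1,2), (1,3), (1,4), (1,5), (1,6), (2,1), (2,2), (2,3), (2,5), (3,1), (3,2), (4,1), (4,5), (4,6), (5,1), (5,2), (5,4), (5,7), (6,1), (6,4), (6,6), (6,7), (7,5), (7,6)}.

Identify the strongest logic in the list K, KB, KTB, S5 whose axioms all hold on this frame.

KB

Symmetric (axiom B): yes — every pair in R has its reverse in R.
Reflexive (axiom T): no — 1 is not related to itself.
Euclidean (axiom 5): no — 1 R 2 and 1 R 4, but not 2 R 4.
So F validates K, KB; KTB would additionally require R to be reflexive. The strongest is KB.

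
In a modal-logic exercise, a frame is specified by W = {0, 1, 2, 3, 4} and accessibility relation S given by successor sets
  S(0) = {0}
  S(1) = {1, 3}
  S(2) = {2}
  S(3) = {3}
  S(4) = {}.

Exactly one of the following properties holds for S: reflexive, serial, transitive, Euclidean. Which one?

transitive

Reflexive: no — 4 is not related to itself.
Serial: no — 4 has no S-successor.
Transitive: yes — every two-step S-path is closed by a direct edge.
Euclidean: no — 1 S 3 and 1 S 1, but not 3 S 1.
Only transitive holds.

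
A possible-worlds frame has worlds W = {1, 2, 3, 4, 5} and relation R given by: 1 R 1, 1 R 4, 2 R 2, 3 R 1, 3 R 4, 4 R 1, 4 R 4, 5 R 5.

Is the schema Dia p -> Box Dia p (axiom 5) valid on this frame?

By correspondence theory, 5 is valid on a frame iff R is Euclidean.
Euclidean: yes — any two successors of a common world are R-related.

Yes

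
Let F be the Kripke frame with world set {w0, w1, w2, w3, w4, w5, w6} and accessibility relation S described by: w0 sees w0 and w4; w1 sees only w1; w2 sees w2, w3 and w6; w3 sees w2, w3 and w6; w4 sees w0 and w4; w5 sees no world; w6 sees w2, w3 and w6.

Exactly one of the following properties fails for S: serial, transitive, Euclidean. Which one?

Serial: no — w5 has no S-successor.
Transitive: yes — every two-step S-path is closed by a direct edge.
Euclidean: yes — any two successors of a common world are S-related.
Only serial fails.

serial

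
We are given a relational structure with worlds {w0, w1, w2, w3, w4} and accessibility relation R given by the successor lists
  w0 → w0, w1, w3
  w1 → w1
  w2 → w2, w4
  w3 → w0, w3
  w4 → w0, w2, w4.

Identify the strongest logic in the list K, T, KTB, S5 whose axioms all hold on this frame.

T

Reflexive (axiom T): yes — every world is R-related to itself.
Symmetric (axiom B): no — w0 R w1 but not w1 R w0.
Euclidean (axiom 5): no — w0 R w1 and w0 R w3, but not w1 R w3.
So F validates K, T; KTB would additionally require R to be symmetric. The strongest is T.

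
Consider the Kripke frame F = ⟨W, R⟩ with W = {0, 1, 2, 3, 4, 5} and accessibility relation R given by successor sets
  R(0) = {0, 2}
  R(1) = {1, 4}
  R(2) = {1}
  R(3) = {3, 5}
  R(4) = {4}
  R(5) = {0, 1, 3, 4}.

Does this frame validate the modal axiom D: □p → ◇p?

Yes

The schema D characterises exactly the serial frames.
Serial: yes — every world has a successor (e.g. 0 R 0).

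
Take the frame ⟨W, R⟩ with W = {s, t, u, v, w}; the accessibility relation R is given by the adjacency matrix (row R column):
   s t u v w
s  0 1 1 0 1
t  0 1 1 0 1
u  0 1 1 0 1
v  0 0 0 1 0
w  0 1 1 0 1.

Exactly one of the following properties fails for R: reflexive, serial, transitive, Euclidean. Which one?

Reflexive: no — s is not related to itself.
Serial: yes — every world has a successor (e.g. s R t).
Transitive: yes — every two-step R-path is closed by a direct edge.
Euclidean: yes — any two successors of a common world are R-related.
Only reflexive fails.

reflexive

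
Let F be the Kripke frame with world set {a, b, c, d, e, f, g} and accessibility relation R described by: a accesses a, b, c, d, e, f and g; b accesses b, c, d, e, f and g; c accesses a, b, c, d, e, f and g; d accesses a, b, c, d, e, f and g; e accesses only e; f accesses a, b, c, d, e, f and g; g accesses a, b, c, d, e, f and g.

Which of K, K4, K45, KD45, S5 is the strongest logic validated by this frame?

K

Transitive (axiom 4): no — b R c and c R a, but not b R a.
Euclidean (axiom 5): no — a R e and a R b, but not e R b.
Serial (axiom D): yes — every world has a successor (e.g. a R a).
Reflexive (axiom T): yes — every world is R-related to itself.
So F validates K; K4 would additionally require R to be transitive. The strongest is K.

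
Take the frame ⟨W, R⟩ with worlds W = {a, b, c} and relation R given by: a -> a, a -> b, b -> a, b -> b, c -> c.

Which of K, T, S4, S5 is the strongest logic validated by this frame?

S5

Reflexive (axiom T): yes — every world is R-related to itself.
Transitive (axiom 4): yes — every two-step R-path is closed by a direct edge.
Euclidean (axiom 5): yes — any two successors of a common world are R-related.
So F validates K, T, S4, S5. The strongest is S5.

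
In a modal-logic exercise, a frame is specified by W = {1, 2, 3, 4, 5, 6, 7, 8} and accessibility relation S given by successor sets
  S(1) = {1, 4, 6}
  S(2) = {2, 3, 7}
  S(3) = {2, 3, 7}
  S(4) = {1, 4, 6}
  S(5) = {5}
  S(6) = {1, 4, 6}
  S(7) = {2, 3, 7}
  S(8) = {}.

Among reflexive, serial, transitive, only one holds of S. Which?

Reflexive: no — 8 is not related to itself.
Serial: no — 8 has no S-successor.
Transitive: yes — every two-step S-path is closed by a direct edge.
Only transitive holds.

transitive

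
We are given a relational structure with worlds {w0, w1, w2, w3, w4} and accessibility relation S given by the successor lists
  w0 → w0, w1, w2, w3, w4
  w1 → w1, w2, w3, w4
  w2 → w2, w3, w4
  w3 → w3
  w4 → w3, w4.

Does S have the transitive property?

Transitive: yes — every two-step S-path is closed by a direct edge.

Yes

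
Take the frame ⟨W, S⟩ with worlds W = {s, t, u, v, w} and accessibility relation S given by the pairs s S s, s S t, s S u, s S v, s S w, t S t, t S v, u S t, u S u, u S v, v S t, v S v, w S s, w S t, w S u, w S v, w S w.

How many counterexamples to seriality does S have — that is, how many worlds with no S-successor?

S is serial; there are no such worlds.

0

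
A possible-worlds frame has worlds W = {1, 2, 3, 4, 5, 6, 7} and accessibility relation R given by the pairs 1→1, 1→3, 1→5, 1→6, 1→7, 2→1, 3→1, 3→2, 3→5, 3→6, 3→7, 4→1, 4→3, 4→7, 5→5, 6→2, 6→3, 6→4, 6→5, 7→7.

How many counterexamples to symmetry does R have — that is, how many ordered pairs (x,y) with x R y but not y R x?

13

Enumerating: (1,5), (1,6), (1,7), (2,1), (3,2), (3,5), (3,7), (4,1), (4,3), (4,7), (6,2), (6,4), (6,5).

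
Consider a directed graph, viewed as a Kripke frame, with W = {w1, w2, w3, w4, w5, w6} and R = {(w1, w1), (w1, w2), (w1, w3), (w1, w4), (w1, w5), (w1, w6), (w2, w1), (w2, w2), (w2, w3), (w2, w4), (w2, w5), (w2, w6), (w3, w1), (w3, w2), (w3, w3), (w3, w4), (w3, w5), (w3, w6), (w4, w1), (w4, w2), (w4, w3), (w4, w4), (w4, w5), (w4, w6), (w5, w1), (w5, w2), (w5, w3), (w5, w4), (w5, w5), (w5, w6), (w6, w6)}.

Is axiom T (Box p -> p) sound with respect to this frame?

By correspondence theory, T is valid on a frame iff R is reflexive.
Reflexive: yes — every world is R-related to itself.

Yes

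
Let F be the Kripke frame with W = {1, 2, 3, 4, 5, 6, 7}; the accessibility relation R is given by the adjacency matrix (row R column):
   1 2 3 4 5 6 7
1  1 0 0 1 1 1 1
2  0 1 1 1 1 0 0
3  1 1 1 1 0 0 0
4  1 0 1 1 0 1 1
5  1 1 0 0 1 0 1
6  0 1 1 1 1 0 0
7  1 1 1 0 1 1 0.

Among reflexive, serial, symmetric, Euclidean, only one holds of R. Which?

serial

Reflexive: no — 6 is not related to itself.
Serial: yes — every world has a successor (e.g. 1 R 1).
Symmetric: no — 1 R 6 but not 6 R 1.
Euclidean: no — 1 R 4 and 1 R 5, but not 4 R 5.
Only serial holds.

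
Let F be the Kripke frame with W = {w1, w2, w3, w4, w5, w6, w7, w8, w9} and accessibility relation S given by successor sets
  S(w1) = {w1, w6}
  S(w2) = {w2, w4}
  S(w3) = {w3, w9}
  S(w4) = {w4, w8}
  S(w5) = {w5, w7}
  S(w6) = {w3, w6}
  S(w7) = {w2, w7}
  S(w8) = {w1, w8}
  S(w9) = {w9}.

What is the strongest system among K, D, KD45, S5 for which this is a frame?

D

Serial (axiom D): yes — every world has a successor (e.g. w1 S w1).
Transitive (axiom 4): no — w1 S w6 and w6 S w3, but not w1 S w3.
Euclidean (axiom 5): no — w1 S w6 and w1 S w1, but not w6 S w1.
Reflexive (axiom T): yes — every world is S-related to itself.
So F validates K, D; KD45 would additionally require S to be Euclidean and transitive. The strongest is D.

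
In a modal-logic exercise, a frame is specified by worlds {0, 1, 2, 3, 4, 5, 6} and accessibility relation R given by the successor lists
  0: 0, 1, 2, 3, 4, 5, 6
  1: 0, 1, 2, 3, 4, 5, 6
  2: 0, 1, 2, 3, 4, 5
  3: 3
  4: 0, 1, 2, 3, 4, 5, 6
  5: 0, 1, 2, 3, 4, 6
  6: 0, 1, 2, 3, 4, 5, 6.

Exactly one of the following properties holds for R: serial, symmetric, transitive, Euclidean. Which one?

serial

Serial: yes — every world has a successor (e.g. 0 R 0).
Symmetric: no — 0 R 3 but not 3 R 0.
Transitive: no — 2 R 0 and 0 R 6, but not 2 R 6.
Euclidean: no — 0 R 2 and 0 R 6, but not 2 R 6.
Only serial holds.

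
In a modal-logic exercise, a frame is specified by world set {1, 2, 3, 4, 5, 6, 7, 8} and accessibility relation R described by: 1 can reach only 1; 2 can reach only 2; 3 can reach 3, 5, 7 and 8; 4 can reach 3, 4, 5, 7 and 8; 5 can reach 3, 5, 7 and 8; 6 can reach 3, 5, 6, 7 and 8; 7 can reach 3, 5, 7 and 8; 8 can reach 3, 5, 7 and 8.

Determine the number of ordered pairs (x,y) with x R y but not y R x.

8

Enumerating: (4,3), (4,5), (4,7), (4,8), (6,3), (6,5), (6,7), (6,8).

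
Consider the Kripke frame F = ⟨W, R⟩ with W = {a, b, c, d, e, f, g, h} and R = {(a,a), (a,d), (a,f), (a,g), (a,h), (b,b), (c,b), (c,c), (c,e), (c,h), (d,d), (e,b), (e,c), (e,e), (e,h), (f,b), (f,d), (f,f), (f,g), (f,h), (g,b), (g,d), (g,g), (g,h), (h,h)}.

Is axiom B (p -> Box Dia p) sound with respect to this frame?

No

The schema B characterises exactly the symmetric frames.
Symmetric: no — a R d but not d R a.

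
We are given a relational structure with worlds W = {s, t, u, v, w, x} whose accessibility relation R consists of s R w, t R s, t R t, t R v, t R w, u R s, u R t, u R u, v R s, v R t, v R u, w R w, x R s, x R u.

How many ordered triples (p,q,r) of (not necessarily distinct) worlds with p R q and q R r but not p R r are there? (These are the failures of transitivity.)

9

Enumerating: (t,v,u), (u,s,w), (u,t,v), (u,t,w), (v,s,w), (v,t,v), (v,t,w), (x,s,w), (x,u,t).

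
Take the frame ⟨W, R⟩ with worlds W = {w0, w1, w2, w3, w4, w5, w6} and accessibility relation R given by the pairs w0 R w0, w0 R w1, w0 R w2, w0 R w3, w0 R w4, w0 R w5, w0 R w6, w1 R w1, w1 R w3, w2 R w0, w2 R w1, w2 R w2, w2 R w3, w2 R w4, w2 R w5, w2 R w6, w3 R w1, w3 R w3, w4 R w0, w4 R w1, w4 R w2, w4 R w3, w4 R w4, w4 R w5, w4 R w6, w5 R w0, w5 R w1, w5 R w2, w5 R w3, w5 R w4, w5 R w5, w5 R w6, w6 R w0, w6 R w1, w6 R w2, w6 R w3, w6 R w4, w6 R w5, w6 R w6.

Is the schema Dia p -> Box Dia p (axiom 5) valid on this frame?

By correspondence theory, 5 is valid on a frame iff R is Euclidean.
Euclidean: no — w0 R w1 and w0 R w2, but not w1 R w2.

No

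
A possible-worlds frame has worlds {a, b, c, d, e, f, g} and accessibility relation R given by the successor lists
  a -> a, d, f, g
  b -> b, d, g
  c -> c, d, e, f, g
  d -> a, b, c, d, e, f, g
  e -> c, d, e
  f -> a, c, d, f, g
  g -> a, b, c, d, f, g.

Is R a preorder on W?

No

Reflexive: yes — every world is R-related to itself.
Transitive: no — a R d and d R b, but not a R b.
So R is not a preorder.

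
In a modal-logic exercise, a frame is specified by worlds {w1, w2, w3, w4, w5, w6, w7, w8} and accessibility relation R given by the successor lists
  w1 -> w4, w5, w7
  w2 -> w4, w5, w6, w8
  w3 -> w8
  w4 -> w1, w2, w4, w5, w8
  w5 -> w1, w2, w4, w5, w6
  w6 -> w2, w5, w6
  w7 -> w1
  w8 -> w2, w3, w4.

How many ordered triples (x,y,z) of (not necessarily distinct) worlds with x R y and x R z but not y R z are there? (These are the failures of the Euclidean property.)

38

Enumerating: (w1,w4,w7), (w1,w5,w7), (w1,w7,w4), (w1,w7,w5), (w1,w7,w7), (w2,w4,w6), (w2,w5,w8), (w2,w6,w4), (w2,w6,w8), (w2,w8,w5), (w2,w8,w6), (w2,w8,w8), … and 26 more.
Total: 38.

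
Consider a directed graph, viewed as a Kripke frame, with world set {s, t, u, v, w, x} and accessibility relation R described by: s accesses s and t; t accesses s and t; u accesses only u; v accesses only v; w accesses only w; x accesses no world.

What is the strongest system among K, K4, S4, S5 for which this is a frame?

K4

Transitive (axiom 4): yes — every two-step R-path is closed by a direct edge.
Reflexive (axiom T): no — x is not related to itself.
Euclidean (axiom 5): yes — any two successors of a common world are R-related.
So F validates K, K4; S4 would additionally require R to be reflexive. The strongest is K4.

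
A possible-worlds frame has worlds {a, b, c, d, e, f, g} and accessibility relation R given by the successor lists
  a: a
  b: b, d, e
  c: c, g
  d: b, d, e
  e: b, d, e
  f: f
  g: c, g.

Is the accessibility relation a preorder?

Reflexive: yes — every world is R-related to itself.
Transitive: yes — every two-step R-path is closed by a direct edge.
So R is a preorder.

Yes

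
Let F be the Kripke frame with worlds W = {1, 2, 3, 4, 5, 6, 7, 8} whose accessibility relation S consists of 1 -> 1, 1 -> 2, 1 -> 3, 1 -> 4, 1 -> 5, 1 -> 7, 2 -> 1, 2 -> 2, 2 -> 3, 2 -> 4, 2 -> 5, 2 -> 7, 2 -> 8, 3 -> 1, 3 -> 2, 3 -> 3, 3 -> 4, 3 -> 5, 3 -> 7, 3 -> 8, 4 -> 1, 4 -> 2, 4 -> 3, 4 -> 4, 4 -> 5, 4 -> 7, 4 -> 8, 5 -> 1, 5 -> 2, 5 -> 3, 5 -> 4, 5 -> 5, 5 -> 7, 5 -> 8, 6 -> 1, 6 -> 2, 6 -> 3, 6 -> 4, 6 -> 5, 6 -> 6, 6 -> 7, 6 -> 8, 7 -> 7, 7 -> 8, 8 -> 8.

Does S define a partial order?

No

Reflexive: yes — every world is S-related to itself.
Transitive: no — 1 S 2 and 2 S 8, but not 1 S 8.
Antisymmetric: no — 1 S 2 and 2 S 1 with 1 ≠ 2.
So S is not a partial order.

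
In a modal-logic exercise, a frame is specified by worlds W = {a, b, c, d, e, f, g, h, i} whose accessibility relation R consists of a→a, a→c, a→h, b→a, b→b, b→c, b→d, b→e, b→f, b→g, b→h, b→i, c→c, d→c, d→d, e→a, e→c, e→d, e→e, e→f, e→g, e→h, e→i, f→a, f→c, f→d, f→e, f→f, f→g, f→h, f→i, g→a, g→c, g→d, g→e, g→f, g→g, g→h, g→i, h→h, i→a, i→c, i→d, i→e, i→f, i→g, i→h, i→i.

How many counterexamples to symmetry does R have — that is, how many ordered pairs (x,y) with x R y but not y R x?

27

Enumerating: (a,c), (a,h), (b,a), (b,c), (b,d), (b,e), (b,f), (b,g), (b,h), (b,i), (d,c), (e,a), … and 15 more.
Total: 27.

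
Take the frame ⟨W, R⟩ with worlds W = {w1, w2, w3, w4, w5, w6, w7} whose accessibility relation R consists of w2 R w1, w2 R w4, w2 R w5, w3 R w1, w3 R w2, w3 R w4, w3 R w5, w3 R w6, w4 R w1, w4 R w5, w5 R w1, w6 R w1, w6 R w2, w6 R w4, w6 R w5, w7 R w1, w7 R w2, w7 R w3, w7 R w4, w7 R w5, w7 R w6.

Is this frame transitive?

Yes

Transitive: yes — every two-step R-path is closed by a direct edge.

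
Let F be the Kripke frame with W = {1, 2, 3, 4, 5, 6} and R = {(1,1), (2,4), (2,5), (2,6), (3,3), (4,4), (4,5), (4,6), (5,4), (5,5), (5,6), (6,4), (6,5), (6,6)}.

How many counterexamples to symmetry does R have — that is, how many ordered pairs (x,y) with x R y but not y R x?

Enumerating: (2,4), (2,5), (2,6).

3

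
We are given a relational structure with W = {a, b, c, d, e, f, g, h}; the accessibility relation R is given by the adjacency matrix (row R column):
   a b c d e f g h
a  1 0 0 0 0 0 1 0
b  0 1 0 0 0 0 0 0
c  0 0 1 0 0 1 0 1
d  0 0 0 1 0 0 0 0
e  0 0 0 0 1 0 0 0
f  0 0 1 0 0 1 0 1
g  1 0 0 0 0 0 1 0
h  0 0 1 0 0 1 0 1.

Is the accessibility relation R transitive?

Yes

Transitive: yes — every two-step R-path is closed by a direct edge.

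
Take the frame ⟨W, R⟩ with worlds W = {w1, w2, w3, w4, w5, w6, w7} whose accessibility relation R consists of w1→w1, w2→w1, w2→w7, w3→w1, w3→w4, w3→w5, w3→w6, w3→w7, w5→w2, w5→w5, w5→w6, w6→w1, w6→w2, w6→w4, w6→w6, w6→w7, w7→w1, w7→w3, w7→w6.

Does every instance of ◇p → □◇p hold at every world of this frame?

No

The schema 5 characterises exactly the Euclidean frames.
Euclidean: no — w2 R w1 and w2 R w7, but not w1 R w7.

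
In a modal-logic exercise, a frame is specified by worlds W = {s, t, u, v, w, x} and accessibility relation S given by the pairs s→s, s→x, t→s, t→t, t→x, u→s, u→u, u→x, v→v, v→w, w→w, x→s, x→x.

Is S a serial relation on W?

Yes

Serial: yes — every world has a successor (e.g. s S s).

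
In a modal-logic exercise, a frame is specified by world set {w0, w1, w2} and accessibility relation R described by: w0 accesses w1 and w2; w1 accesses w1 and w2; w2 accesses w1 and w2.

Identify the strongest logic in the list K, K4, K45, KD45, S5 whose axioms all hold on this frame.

Transitive (axiom 4): yes — every two-step R-path is closed by a direct edge.
Euclidean (axiom 5): yes — any two successors of a common world are R-related.
Serial (axiom D): yes — every world has a successor (e.g. w0 R w1).
Reflexive (axiom T): no — w0 is not related to itself.
So F validates K, K4, K45, KD45; S5 would additionally require R to be reflexive. The strongest is KD45.

KD45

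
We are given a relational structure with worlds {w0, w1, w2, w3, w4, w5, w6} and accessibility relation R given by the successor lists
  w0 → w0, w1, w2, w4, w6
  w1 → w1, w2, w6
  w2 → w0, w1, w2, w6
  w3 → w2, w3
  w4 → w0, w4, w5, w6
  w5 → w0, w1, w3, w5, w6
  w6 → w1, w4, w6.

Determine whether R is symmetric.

No

Symmetric: no — w0 R w1 but not w1 R w0.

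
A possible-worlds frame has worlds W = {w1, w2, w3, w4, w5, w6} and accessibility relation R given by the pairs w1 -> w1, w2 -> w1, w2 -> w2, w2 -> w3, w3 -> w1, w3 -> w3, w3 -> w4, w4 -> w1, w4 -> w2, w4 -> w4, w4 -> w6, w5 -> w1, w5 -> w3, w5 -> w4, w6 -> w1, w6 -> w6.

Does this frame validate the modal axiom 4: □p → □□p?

The schema 4 characterises exactly the transitive frames.
Transitive: no — w2 R w3 and w3 R w4, but not w2 R w4.

No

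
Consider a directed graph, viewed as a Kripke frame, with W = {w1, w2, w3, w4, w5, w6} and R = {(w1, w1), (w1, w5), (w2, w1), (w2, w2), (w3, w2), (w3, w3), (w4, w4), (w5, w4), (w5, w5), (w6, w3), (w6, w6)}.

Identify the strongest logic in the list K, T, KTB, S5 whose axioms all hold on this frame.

Reflexive (axiom T): yes — every world is R-related to itself.
Symmetric (axiom B): no — w1 R w5 but not w5 R w1.
Euclidean (axiom 5): no — w1 R w5 and w1 R w1, but not w5 R w1.
So F validates K, T; KTB would additionally require R to be symmetric. The strongest is T.

T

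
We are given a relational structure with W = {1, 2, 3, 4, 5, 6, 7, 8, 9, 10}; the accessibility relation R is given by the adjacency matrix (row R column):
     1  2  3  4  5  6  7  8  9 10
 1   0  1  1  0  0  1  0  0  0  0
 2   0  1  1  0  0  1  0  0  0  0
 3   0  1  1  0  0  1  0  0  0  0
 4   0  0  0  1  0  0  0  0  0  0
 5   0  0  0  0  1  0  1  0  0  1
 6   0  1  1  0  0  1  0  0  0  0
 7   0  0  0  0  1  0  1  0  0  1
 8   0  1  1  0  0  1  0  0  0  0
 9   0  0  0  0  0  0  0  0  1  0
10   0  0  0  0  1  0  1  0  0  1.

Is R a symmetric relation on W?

Symmetric: no — 1 R 2 but not 2 R 1.

No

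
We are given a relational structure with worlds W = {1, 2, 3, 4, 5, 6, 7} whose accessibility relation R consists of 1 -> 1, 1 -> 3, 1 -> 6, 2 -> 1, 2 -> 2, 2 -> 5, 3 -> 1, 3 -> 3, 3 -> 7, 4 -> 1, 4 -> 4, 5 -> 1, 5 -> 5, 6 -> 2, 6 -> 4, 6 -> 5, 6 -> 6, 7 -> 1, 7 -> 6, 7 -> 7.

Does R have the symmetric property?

No

Symmetric: no — 1 R 6 but not 6 R 1.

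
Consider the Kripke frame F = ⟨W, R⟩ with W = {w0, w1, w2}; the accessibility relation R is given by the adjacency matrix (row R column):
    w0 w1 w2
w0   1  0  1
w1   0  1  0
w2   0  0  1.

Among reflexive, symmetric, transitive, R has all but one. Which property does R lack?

symmetric

Reflexive: yes — every world is R-related to itself.
Symmetric: no — w0 R w2 but not w2 R w0.
Transitive: yes — every two-step R-path is closed by a direct edge.
Only symmetric fails.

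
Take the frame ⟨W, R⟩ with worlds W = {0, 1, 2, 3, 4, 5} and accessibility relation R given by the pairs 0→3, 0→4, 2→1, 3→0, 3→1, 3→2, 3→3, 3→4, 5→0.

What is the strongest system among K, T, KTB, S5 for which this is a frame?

K

Reflexive (axiom T): no — 0 is not related to itself.
Symmetric (axiom B): no — 0 R 4 but not 4 R 0.
Euclidean (axiom 5): no — 0 R 4 and 0 R 3, but not 4 R 3.
So F validates K; T would additionally require R to be reflexive. The strongest is K.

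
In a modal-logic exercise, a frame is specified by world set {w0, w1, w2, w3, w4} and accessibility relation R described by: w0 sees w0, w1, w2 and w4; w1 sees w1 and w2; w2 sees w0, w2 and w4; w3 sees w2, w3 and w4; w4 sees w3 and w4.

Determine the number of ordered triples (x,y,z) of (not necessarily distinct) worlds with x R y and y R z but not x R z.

Enumerating: (w0,w4,w3), (w1,w2,w0), (w1,w2,w4), (w2,w0,w1), (w2,w4,w3), (w3,w2,w0), (w4,w3,w2).

7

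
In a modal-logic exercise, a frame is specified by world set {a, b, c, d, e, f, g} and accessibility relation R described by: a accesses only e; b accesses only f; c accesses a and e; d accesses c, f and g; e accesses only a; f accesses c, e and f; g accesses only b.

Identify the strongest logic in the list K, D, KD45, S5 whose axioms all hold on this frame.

Serial (axiom D): yes — every world has a successor (e.g. a R e).
Transitive (axiom 4): no — b R f and f R c, but not b R c.
Euclidean (axiom 5): no — d R c and d R f, but not c R f.
Reflexive (axiom T): no — a is not related to itself.
So F validates K, D; KD45 would additionally require R to be Euclidean and transitive. The strongest is D.

D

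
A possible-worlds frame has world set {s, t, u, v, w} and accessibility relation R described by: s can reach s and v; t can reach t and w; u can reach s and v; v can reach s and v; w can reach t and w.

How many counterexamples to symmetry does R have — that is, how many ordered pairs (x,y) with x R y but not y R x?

Enumerating: (u,s), (u,v).

2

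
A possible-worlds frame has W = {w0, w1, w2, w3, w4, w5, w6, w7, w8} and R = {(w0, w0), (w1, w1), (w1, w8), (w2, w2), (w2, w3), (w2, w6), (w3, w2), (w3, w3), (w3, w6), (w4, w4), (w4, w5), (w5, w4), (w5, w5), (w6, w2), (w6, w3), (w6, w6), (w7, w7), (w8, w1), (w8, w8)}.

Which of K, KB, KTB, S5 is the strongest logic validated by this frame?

Symmetric (axiom B): yes — every pair in R has its reverse in R.
Reflexive (axiom T): yes — every world is R-related to itself.
Euclidean (axiom 5): yes — any two successors of a common world are R-related.
So F validates K, KB, KTB, S5. The strongest is S5.

S5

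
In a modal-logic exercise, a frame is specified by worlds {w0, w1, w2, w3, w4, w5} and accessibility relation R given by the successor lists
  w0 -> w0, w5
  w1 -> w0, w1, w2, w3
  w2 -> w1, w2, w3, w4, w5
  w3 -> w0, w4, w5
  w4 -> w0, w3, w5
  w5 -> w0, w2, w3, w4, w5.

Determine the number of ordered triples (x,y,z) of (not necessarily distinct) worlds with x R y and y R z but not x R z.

19

Enumerating: (w0,w5,w2), (w0,w5,w3), (w0,w5,w4), (w1,w0,w5), (w1,w2,w4), (w1,w2,w5), (w1,w3,w4), (w1,w3,w5), (w2,w1,w0), (w2,w3,w0), (w2,w4,w0), (w2,w5,w0), … and 7 more.
Total: 19.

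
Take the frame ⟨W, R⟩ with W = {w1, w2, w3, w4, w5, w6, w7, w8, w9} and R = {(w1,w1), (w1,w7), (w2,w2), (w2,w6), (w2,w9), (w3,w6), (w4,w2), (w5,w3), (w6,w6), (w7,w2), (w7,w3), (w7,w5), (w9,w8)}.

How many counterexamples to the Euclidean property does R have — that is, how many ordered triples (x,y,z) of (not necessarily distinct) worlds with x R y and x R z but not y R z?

Enumerating: (w1,w7,w1), (w1,w7,w7), (w2,w6,w2), (w2,w6,w9), (w2,w9,w2), (w2,w9,w6), (w2,w9,w9), (w5,w3,w3), (w7,w2,w3), (w7,w2,w5), (w7,w3,w2), (w7,w3,w3), (w7,w3,w5), (w7,w5,w2), (w7,w5,w5), (w9,w8,w8).

16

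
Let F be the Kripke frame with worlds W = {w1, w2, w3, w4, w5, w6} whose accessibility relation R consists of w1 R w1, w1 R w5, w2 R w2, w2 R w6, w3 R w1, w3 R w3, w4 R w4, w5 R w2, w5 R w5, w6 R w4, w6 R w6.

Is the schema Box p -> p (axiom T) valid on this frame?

Axiom T corresponds to the accessibility relation being reflexive.
Reflexive: yes — every world is R-related to itself.

Yes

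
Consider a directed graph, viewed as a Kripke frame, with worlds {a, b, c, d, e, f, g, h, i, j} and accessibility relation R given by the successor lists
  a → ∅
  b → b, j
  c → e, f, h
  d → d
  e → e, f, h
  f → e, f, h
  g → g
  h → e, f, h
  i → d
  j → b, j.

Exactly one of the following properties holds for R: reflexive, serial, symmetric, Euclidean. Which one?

Euclidean

Reflexive: no — a is not related to itself.
Serial: no — a has no R-successor.
Symmetric: no — c R e but not e R c.
Euclidean: yes — any two successors of a common world are R-related.
Only Euclidean holds.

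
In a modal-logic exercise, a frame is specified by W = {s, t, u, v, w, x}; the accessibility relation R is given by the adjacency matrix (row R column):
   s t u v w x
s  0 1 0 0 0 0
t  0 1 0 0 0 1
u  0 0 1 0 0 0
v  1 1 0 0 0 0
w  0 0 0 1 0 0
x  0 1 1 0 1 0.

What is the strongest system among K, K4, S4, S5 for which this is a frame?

K

Transitive (axiom 4): no — s R t and t R x, but not s R x.
Reflexive (axiom T): no — s is not related to itself.
Euclidean (axiom 5): no — v R t and v R s, but not t R s.
So F validates K; K4 would additionally require R to be transitive. The strongest is K.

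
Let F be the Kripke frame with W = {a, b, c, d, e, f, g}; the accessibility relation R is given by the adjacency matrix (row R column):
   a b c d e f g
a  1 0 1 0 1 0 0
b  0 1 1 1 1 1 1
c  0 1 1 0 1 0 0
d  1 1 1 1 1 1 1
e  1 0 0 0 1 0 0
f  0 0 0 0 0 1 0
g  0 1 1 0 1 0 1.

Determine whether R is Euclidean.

No

Euclidean: no — a R e and a R c, but not e R c.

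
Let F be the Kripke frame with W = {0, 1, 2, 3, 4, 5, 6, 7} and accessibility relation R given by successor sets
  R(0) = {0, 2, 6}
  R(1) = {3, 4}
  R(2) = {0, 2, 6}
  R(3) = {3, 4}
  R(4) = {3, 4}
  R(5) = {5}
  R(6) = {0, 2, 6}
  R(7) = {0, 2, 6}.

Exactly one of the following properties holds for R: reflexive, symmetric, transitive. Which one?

transitive

Reflexive: no — 1 is not related to itself.
Symmetric: no — 1 R 3 but not 3 R 1.
Transitive: yes — every two-step R-path is closed by a direct edge.
Only transitive holds.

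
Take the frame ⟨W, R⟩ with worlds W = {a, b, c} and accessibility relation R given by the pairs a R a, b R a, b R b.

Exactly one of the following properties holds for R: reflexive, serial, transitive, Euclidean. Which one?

Reflexive: no — c is not related to itself.
Serial: no — c has no R-successor.
Transitive: yes — every two-step R-path is closed by a direct edge.
Euclidean: no — b R a and b R b, but not a R b.
Only transitive holds.

transitive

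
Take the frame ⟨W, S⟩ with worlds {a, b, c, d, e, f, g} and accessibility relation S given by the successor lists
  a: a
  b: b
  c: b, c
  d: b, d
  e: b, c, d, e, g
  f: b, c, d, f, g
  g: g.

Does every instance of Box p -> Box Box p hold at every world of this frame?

Yes

By correspondence theory, 4 is valid on a frame iff S is transitive.
Transitive: yes — every two-step S-path is closed by a direct edge.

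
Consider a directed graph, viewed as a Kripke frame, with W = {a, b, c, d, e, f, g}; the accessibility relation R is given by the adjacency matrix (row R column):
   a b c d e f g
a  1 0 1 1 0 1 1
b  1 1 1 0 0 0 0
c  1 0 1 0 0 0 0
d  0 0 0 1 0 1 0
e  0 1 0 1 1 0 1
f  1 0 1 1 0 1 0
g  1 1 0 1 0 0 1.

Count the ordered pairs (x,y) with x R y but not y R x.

Enumerating: (a,d), (b,a), (b,c), (e,b), (e,d), (e,g), (f,c), (g,b), (g,d).

9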